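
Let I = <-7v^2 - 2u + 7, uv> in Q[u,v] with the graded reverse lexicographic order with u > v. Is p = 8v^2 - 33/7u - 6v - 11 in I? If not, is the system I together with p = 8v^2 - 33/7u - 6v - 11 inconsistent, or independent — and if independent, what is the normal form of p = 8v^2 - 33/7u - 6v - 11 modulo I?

Adjoining 8v^2 - 33/7u - 6v - 11 makes the ideal the whole ring: the system is inconsistent.

First compute the reduced Gröbner basis of I by Buchberger's algorithm.
f_1 = -7v^2 - 2u + 7, LT = v^2.
f_2 = uv, LT = uv.

S(f_1,f_2): lcm = uv^2. S = 2/7u^2 - u.
  reduce S modulo (f_1, f_2):
  remainder 2/7u^2 - u ≠ 0; add h_3 = 2/7u^2 - u to the basis.

The other S-polynomials (S(f_1,h_3), S(f_2,h_3)) all reduce to 0 modulo the current basis, so we have a Gröbner basis.
Inter-reduce: drop elements whose leading term is divisible by another's, tail-reduce, and make monic.
Reduced Gröbner basis: {u^2 - 7/2u, uv, v^2 + 2/7u - 1}.
Label its elements g_1 = u^2 - 7/2u, g_2 = uv, g_3 = v^2 + 2/7u - 1.

Reduce p = 8v^2 - 33/7u - 6v - 11 modulo G:
  leading term v^2: subtract (8)·g_3 from 8v^2 - 33/7u - 6v - 11 → -7u - 6v - 3
  leading term u: no divisor's leading term divides it; move -7u to the remainder.
  leading term v: no divisor's leading term divides it; move -6v to the remainder.
  leading term 1: no divisor's leading term divides it; move -3 to the remainder.
  normal form = -7u - 6v - 3.
The normal form is nonzero, so p ∉ I. Since p minus its normal form lies in I, I + (p) = I + (r) where r = -7u - 6v - 3; decide whether this ideal is the whole ring.
Run Buchberger on G together with r (pairs among the g_i already reduce to 0 since G is a Gröbner basis):
g_1 = u^2 - 7/2u, LT = u^2.
g_2 = uv, LT = uv.
g_3 = v^2 + 2/7u - 1, LT = v^2.
r = -7u - 6v - 3, LT = u.

S(g_1,r): lcm = u^2. S = -6/7uv - 55/14u.
  reduce S modulo (g_1, g_2, g_3, r):
  remainder 165/49v + 165/98 ≠ 0; add m_5 = 165/49v + 165/98 to the basis.

S(g_2,r): lcm = uv. S = -6/7v^2 - 3/7v.
  reduce S modulo (g_1, g_2, g_3, r, m_5):
  remainder -9/14 ≠ 0; add m_6 = -9/14 to the basis.

The other S-polynomials (S(g_1,g_2), S(g_1,g_3), S(g_2,g_3), S(g_3,r), S(g_1,m_5), S(g_2,m_5), S(g_3,m_5), S(r,m_5), S(g_1,m_6), S(g_2,m_6), S(g_3,m_6), S(r,m_6), S(m_5,m_6)) all reduce to 0 modulo the current basis, so we have a Gröbner basis.
Inter-reduce: drop elements whose leading term is divisible by another's, tail-reduce, and make monic.
Reduced Gröbner basis: {1}.
The reduced Gröbner basis of I + (p) is {1}: the ideal is the whole ring, so the enlarged system has no common solution — adjoining p is inconsistent.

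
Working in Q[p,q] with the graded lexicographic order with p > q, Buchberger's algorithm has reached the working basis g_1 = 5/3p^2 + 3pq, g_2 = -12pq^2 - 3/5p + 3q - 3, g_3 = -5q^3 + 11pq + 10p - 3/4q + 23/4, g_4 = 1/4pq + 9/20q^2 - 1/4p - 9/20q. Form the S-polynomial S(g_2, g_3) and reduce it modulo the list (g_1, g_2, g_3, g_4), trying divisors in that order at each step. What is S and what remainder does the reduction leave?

S(g_2, g_3) = 11/5p^2q + 2p^2 - 1/10pq - 1/4q^2 + 23/20p + 1/4q; remainder on division = 641/100q^2 - 294/125p - 37/5q + 99/100.

lcm(LM(g_2), LM(g_3)) = pq^3.
S = (lcm/LT(g_2))·g_2 − (lcm/LT(g_3))·g_3 = 11/5p^2q + 2p^2 - 1/10pq - 1/4q^2 + 23/20p + 1/4q.
Reduce S modulo (g_1, g_2, g_3, g_4) in that order:
  leading term p^2q: subtract (33/25q)·g_1 from 11/5p^2q + 2p^2 - 1/10pq - 1/4q^2 + 23/20p + 1/4q → -99/25pq^2 + 2p^2 - 1/10pq - 1/4q^2 + 23/20p + 1/4q
  leading term pq^2: subtract (33/100)·g_2 from -99/25pq^2 + 2p^2 - 1/10pq - 1/4q^2 + 23/20p + 1/4q → 2p^2 - 1/10pq - 1/4q^2 + 337/250p - 37/50q + 99/100
  leading term p^2: subtract (6/5)·g_1 from 2p^2 - 1/10pq - 1/4q^2 + 337/250p - 37/50q + 99/100 → -37/10pq - 1/4q^2 + 337/250p - 37/50q + 99/100
  leading term pq: subtract (-74/5)·g_4 from -37/10pq - 1/4q^2 + 337/250p - 37/50q + 99/100 → 641/100q^2 - 294/125p - 37/5q + 99/100
  leading term q^2: no divisor's leading term divides it; move 641/100q^2 to the remainder.
  leading term p: no divisor's leading term divides it; move -294/125p to the remainder.
  leading term q: no divisor's leading term divides it; move -37/5q to the remainder.
  leading term 1: no divisor's leading term divides it; move 99/100 to the remainder.
The remainder 641/100q^2 - 294/125p - 37/5q + 99/100 is nonzero, so it would be added as the next basis element.
This is the inner loop of Buchberger's algorithm — each nonzero remainder becomes a new basis element.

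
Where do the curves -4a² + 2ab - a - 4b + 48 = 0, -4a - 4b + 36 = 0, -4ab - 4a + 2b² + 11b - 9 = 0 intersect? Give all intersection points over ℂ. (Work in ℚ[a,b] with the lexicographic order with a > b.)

Compute a lex Gröbner basis by Buchberger's algorithm.
f_1 = -4a² + 2ab - a - 4b + 48, LT = a².
f_2 = -4a - 4b + 36, LT = a.
f_3 = -4ab - 4a + 2b² + 11b - 9, LT = ab.

S(f_1,f_2): lcm = a². S = -3/2ab + 37/4a + b - 12.
  reduce S modulo (f_1, f_2, f_3):
  remainder 3/2b² - 87/4b + 285/4 ≠ 0; add h_4 = 3/2b² - 87/4b + 285/4 to the basis.

S(f_1,f_3): lcm = a²b. S = -a² + 3ab - 9/4a + b² - 12b.
  reduce S modulo (f_1, f_2, f_3, h_4):
  remainder -33/4b + 165/4 ≠ 0; add h_5 = -33/4b + 165/4 to the basis.

The other S-polynomials (S(f_2,f_3), S(f_1,h_4), S(f_2,h_4), S(f_3,h_4), S(f_1,h_5), S(f_2,h_5), S(f_3,h_5), S(h_4,h_5)) all reduce to 0 modulo the current basis, so we have a Gröbner basis.
Inter-reduce: drop elements whose leading term is divisible by another's, tail-reduce, and make monic.
Reduced Gröbner basis: {a - 4, b - 5}.

From the last basis element, b - 5 = 0, so b takes values in {5}. Each choice, substituted upward through the basis, yields the corresponding point(s) of the solution set.
  b = 5: the earlier basis element becomes a - 4 = 0, giving a = 4 — point (4, 5).

{(4, 5)}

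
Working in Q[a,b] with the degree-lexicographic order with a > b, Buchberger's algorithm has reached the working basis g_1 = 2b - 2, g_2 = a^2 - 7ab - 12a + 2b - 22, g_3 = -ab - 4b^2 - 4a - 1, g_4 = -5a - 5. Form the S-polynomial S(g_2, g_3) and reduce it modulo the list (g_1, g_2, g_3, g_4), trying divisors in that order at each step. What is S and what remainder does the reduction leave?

S(g_2, g_3) = -11ab^2 - 4a^2 - 12ab + 2b^2 - a - 22b; remainder on division = 0.

lcm(LM(g_2), LM(g_3)) = a^2b.
S = (lcm/LT(g_2))·g_2 − (lcm/LT(g_3))·g_3 = -11ab^2 - 4a^2 - 12ab + 2b^2 - a - 22b.
Reduce S modulo (g_1, g_2, g_3, g_4) in that order:
  leading term ab^2: subtract (-11/2ab)·g_1 from -11ab^2 - 4a^2 - 12ab + 2b^2 - a - 22b → -4a^2 - 23ab + 2b^2 - a - 22b
  leading term a^2: subtract (-4)·g_2 from -4a^2 - 23ab + 2b^2 - a - 22b → -51ab + 2b^2 - 49a - 14b - 88
  leading term ab: subtract (-51/2a)·g_1 from -51ab + 2b^2 - 49a - 14b - 88 → 2b^2 - 100a - 14b - 88
  leading term b^2: subtract (b)·g_1 from 2b^2 - 100a - 14b - 88 → -100a - 12b - 88
  leading term a: subtract (20)·g_4 from -100a - 12b - 88 → -12b + 12
  leading term b: subtract (-6)·g_1 from -12b + 12 → 0
The remainder is 0, so this S-polynomial contributes no new basis element.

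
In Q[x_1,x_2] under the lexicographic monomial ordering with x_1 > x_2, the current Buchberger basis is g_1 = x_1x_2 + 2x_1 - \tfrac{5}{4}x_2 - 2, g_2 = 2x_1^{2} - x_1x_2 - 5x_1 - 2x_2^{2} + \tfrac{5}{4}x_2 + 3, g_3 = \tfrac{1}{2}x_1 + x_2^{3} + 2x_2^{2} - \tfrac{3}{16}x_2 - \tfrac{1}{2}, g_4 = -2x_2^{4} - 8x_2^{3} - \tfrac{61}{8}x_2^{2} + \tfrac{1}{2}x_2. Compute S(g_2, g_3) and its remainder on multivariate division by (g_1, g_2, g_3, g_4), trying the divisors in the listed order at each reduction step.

S(g_2, g_3) = -2x_1x_2^{3} - 4x_1x_2^{2} - \tfrac{1}{8}x_1x_2 - \tfrac{3}{2}x_1 - x_2^{2} + \tfrac{5}{8}x_2 + \tfrac{3}{2}; remainder on division = 0.

lcm(LM(g_2), LM(g_3)) = x_1^{2}.
S = (lcm/LT(g_2))·g_2 − (lcm/LT(g_3))·g_3 = -2x_1x_2^{3} - 4x_1x_2^{2} - \tfrac{1}{8}x_1x_2 - \tfrac{3}{2}x_1 - x_2^{2} + \tfrac{5}{8}x_2 + \tfrac{3}{2}.
Reduce S modulo (g_1, g_2, g_3, g_4) in that order:
  leading term x_1x_2^{3}: subtract (-2x_2^{2})·g_1 from -2x_1x_2^{3} - 4x_1x_2^{2} - \tfrac{1}{8}x_1x_2 - \tfrac{3}{2}x_1 - x_2^{2} + \tfrac{5}{8}x_2 + \tfrac{3}{2} → -\tfrac{1}{8}x_1x_2 - \tfrac{3}{2}x_1 - \tfrac{5}{2}x_2^{3} - 5x_2^{2} + \tfrac{5}{8}x_2 + \tfrac{3}{2}
  leading term x_1x_2: subtract (-\tfrac{1}{8})·g_1 from -\tfrac{1}{8}x_1x_2 - \tfrac{3}{2}x_1 - \tfrac{5}{2}x_2^{3} - 5x_2^{2} + \tfrac{5}{8}x_2 + \tfrac{3}{2} → -\tfrac{5}{4}x_1 - \tfrac{5}{2}x_2^{3} - 5x_2^{2} + \tfrac{15}{32}x_2 + \tfrac{5}{4}
  leading term x_1: subtract (-\tfrac{5}{2})·g_3 from -\tfrac{5}{4}x_1 - \tfrac{5}{2}x_2^{3} - 5x_2^{2} + \tfrac{15}{32}x_2 + \tfrac{5}{4} → 0
The remainder is 0, so this S-polynomial contributes no new basis element.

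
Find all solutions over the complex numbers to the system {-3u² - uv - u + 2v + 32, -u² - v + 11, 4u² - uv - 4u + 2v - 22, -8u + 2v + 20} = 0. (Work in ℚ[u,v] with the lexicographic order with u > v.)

{(3, 2)}

Compute a lex Gröbner basis by Buchberger's algorithm.
f_1 = -3u² - uv - u + 2v + 32, LT = u².
f_2 = -u² - v + 11, LT = u².
f_3 = 4u² - uv - 4u + 2v - 22, LT = u².
f_4 = -8u + 2v + 20, LT = u.

S(f_1,f_2): lcm = u². S = ⅓uv + ⅓u - 5/3v + ⅓.
  leading term uv: subtract (-1/24v)·f_4 from ⅓uv + ⅓u - 5/3v + ⅓ → ⅓u + 1/12v² - ⅚v + ⅓
  leading term u: subtract (-1/24)·f_4 from ⅓u + 1/12v² - ⅚v + ⅓ → 1/12v² - ¾v + 7/6
  leading term v²: no divisor's leading term divides it; move 1/12v² to the remainder.
  leading term v: no divisor's leading term divides it; move -¾v to the remainder.
  leading term 1: no divisor's leading term divides it; move 7/6 to the remainder.
  remainder 1/12v² - ¾v + 7/6 ≠ 0; add h_5 = 1/12v² - ¾v + 7/6 to the basis.

S(f_1,f_3): lcm = u². S = 7/12uv + 4/3u - 7/6v - 31/6.
  leading term uv: subtract (-7/96v)·f_4 from 7/12uv + 4/3u - 7/6v - 31/6 → 4/3u + 7/48v² + 7/24v - 31/6
  leading term u: subtract (-⅙)·f_4 from 4/3u + 7/48v² + 7/24v - 31/6 → 7/48v² + ⅝v - 11/6
  leading term v²: subtract (7/4)·h_5 from 7/48v² + ⅝v - 11/6 → 31/16v - 31/8
  leading term v: no divisor's leading term divides it; move 31/16v to the remainder.
  leading term 1: no divisor's leading term divides it; move -31/8 to the remainder.
  remainder 31/16v - 31/8 ≠ 0; add h_6 = 31/16v - 31/8 to the basis.

The other S-polynomials (S(f_1,f_4), S(f_2,f_3), S(f_2,f_4), S(f_3,f_4), S(f_1,h_5), S(f_2,h_5), S(f_3,h_5), S(f_4,h_5), S(f_1,h_6), S(f_2,h_6), S(f_3,h_6), S(f_4,h_6), S(h_5,h_6)) all reduce to 0 modulo the current basis, so we have a Gröbner basis.
Inter-reduce: drop elements whose leading term is divisible by another's, tail-reduce, and make monic.
Reduced Gröbner basis: {u - 3, v - 2}.

Since the basis is lex-ordered, v - 2 is univariate in v. Its roots are {2}. Back-substituting each root into the other basis elements fixes the other coordinates.
  v = 2: the earlier basis element becomes u - 3 = 0, giving u = 3 — point (3, 2).
Substituting each solution back into the original system confirms all equations vanish.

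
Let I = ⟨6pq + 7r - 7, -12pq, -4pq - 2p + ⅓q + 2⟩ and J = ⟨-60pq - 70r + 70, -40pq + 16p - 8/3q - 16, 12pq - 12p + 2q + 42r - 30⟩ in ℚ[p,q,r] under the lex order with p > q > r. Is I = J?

Yes, the ideals are equal.

For a fixed monomial order, each ideal has a unique reduced Gröbner basis; comparing bases decides equality.
Buchberger on the first generating set:
f_1 = 6pq + 7r - 7, LT = pq.
f_2 = -12pq, LT = pq.
f_3 = -4pq - 2p + ⅓q + 2, LT = pq.

S(f_1,f_2): lcm = pq. S = 7/6r - 7/6.
  leading term r: no divisor's leading term divides it; move 7/6r to the remainder.
  leading term 1: no divisor's leading term divides it; move -7/6 to the remainder.
  remainder 7/6r - 7/6 ≠ 0; add g_4 = 7/6r - 7/6 to the basis.

S(f_1,f_3): lcm = pq. S = -½p + 1/12q + 7/6r - ⅔.
  leading term p: no divisor's leading term divides it; move -½p to the remainder.
  leading term q: no divisor's leading term divides it; move 1/12q to the remainder.
  leading term r: subtract (1)·g_4 from 7/6r - ⅔ → ½
  leading term 1: no divisor's leading term divides it; move ½ to the remainder.
  remainder -½p + 1/12q + ½ ≠ 0; add g_5 = -½p + 1/12q + ½ to the basis.

S(f_1,g_5): lcm = pq. S = ⅙q² + q + 7/6r - 7/6.
  leading term q²: no divisor's leading term divides it; move ⅙q² to the remainder.
  leading term q: no divisor's leading term divides it; move q to the remainder.
  leading term r: subtract (1)·g_4 from 7/6r - 7/6 → 0
  remainder ⅙q² + q ≠ 0; add g_6 = ⅙q² + q to the basis.

The other S-polynomials (S(f_2,f_3), S(f_1,g_4), S(f_2,g_4), S(f_3,g_4), S(f_2,g_5), S(f_3,g_5), S(g_4,g_5), S(f_1,g_6), S(f_2,g_6), S(f_3,g_6), S(g_4,g_6), S(g_5,g_6)) all reduce to 0 modulo the current basis, so we have a Gröbner basis.
Inter-reduce: drop elements whose leading term is divisible by another's, tail-reduce, and make monic.
Reduced Gröbner basis: {p - ⅙q - 1, q² + 6q, r - 1}.

Buchberger on the second generating set:
h_1 = -60pq - 70r + 70, LT = pq.
h_2 = -40pq + 16p - 8/3q - 16, LT = pq.
h_3 = 12pq - 12p + 2q + 42r - 30, LT = pq.

S(h_1,h_2): lcm = pq. S = ⅖p - 1/15q + 7/6r - 47/30.
  leading term p: no divisor's leading term divides it; move ⅖p to the remainder.
  leading term q: no divisor's leading term divides it; move -1/15q to the remainder.
  leading term r: no divisor's leading term divides it; move 7/6r to the remainder.
  leading term 1: no divisor's leading term divides it; move -47/30 to the remainder.
  remainder ⅖p - 1/15q + 7/6r - 47/30 ≠ 0; add k_4 = ⅖p - 1/15q + 7/6r - 47/30 to the basis.

S(h_1,h_3): lcm = pq. S = p - ⅙q - 7/3r + 4/3.
  leading term p: subtract (5/2)·k_4 from p - ⅙q - 7/3r + 4/3 → -21/4r + 21/4
  leading term r: no divisor's leading term divides it; move -21/4r to the remainder.
  leading term 1: no divisor's leading term divides it; move 21/4 to the remainder.
  remainder -21/4r + 21/4 ≠ 0; add k_5 = -21/4r + 21/4 to the basis.

S(h_1,k_4): lcm = pq. S = ⅙q² - 35/12qr + 47/12q + 7/6r - 7/6.
  leading term q²: no divisor's leading term divides it; move ⅙q² to the remainder.
  leading term qr: subtract (5/9q)·k_5 from -35/12qr + 47/12q + 7/6r - 7/6 → q + 7/6r - 7/6
  leading term q: no divisor's leading term divides it; move q to the remainder.
  leading term r: subtract (-2/9)·k_5 from 7/6r - 7/6 → 0
  remainder ⅙q² + q ≠ 0; add k_6 = ⅙q² + q to the basis.

The other S-polynomials (S(h_2,h_3), S(h_2,k_4), S(h_3,k_4), S(h_1,k_5), S(h_2,k_5), S(h_3,k_5), S(k_4,k_5), S(h_1,k_6), S(h_2,k_6), S(h_3,k_6), S(k_4,k_6), S(k_5,k_6)) all reduce to 0 modulo the current basis, so we have a Gröbner basis.
Inter-reduce: drop elements whose leading term is divisible by another's, tail-reduce, and make monic.
Reduced Gröbner basis: {p - ⅙q - 1, q² + 6q, r - 1}.

The two bases agree; hence the ideals are identical.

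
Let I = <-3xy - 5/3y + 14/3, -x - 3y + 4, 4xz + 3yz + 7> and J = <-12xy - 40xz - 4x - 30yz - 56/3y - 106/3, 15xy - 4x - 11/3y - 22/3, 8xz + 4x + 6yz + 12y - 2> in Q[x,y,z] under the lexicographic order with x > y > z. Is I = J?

Yes, the ideals are equal.

Equality of ideals is decidable: compute both reduced Gröbner bases (unique for the ordering) and check whether they agree.
Buchberger on the first generating set:
f_1 = -3xy - 5/3y + 14/3, LT = xy.
f_2 = -x - 3y + 4, LT = x.
f_3 = 4xz + 3yz + 7, LT = xz.

S(f_1,f_2): lcm = xy. S = -3y^2 + 41/9y - 14/9.
  reduce S modulo (f_1, f_2, f_3):
  remainder -3y^2 + 41/9y - 14/9 ≠ 0; add g_4 = -3y^2 + 41/9y - 14/9 to the basis.

S(f_1,f_3): lcm = xyz. S = -3/4y^2z + 5/9yz - 7/4y - 14/9z.
  reduce S modulo (f_1, f_2, f_3, g_4):
  remainder -7/12yz - 7/4y - 7/6z ≠ 0; add g_5 = -7/12yz - 7/4y - 7/6z to the basis.

S(f_2,f_3): lcm = xz. S = 9/4yz - 4z - 7/4.
  reduce S modulo (f_1, f_2, f_3, g_4, g_5):
  remainder -27/4y - 17/2z - 7/4 ≠ 0; add g_6 = -27/4y - 17/2z - 7/4 to the basis.

S(g_5,g_6): lcm = yz. S = 3y - 34/27z^2 + 47/27z.
  reduce S modulo (f_1, f_2, f_3, g_4, g_5, g_6):
  remainder -34/27z^2 - 55/27z - 7/9 ≠ 0; add g_7 = -34/27z^2 - 55/27z - 7/9 to the basis.

The other S-polynomials (S(f_1,g_4), S(f_2,g_4), S(f_3,g_4), S(f_1,g_5), S(f_2,g_5), S(f_3,g_5), S(g_4,g_5), S(f_1,g_6), S(f_2,g_6), S(f_3,g_6), S(g_4,g_6), S(f_1,g_7), S(f_2,g_7), S(f_3,g_7), S(g_4,g_7), S(g_5,g_7), S(g_6,g_7)) all reduce to 0 modulo the current basis, so we have a Gröbner basis.
Inter-reduce: drop elements whose leading term is divisible by another's, tail-reduce, and make monic.
Reduced Gröbner basis: {x - 34/9z - 43/9, y + 34/27z + 7/27, z^2 + 55/34z + 21/34}.

Buchberger on the second generating set:
h_1 = -12xy - 40xz - 4x - 30yz - 56/3y - 106/3, LT = xy.
h_2 = 15xy - 4x - 11/3y - 22/3, LT = xy.
h_3 = 8xz + 4x + 6yz + 12y - 2, LT = xz.

S(h_1,h_2): lcm = xy. S = 10/3xz + 3/5x + 5/2yz + 9/5y + 103/30.
  reduce S modulo (h_1, h_2, h_3):
  remainder -16/15x - 16/5y + 64/15 ≠ 0; add k_4 = -16/15x - 16/5y + 64/15 to the basis.

S(h_1,h_3): lcm = xyz. S = -1/2xy + 10/3xz^2 + 1/3xz - 3/4y^2z - 3/2y^2 + 5/2yz^2 + 14/9yz + 1/4y + 53/18z.
  reduce S modulo (h_1, h_2, h_3, k_4):
  remainder -3/4y^2z - 3/2y^2 - 22/9yz + 19/36y + 34/9z + 14/9 ≠ 0; add k_5 = -3/4y^2z - 3/2y^2 - 22/9yz + 19/36y + 34/9z + 14/9 to the basis.

S(h_2,h_3): lcm = xyz. S = -1/2xy - 4/15xz - 3/4y^2z - 3/2y^2 - 11/45yz + 1/4y - 22/45z.
  reduce S modulo (h_1, h_2, h_3, k_4, k_5):
  remainder 12/5yz - 64/15z - 28/15 ≠ 0; add k_6 = 12/5yz - 64/15z - 28/15 to the basis.

S(h_1,k_4): lcm = xy. S = 10/3xz + 1/3x - 3y^2 + 5/2yz + 50/9y + 53/18.
  reduce S modulo (h_1, h_2, h_3, k_4, k_5, k_6):
  remainder -3y^2 + 41/9y - 14/9 ≠ 0; add k_7 = -3y^2 + 41/9y - 14/9 to the basis.

S(h_2,k_5): lcm = xy^2z. S = -2xy^2 - 476/135xyz + 19/27xy + 136/27xz + 56/27x - 11/45y^2z - 22/45yz.
  reduce S modulo (h_1, h_2, h_3, k_4, k_5, k_6, k_7):
  remainder -112/15y - 3808/405z - 784/405 ≠ 0; add k_8 = -112/15y - 3808/405z - 784/405 to the basis.

S(k_5,k_8): lcm = y^2z. S = 2y^2 - 34/27yz^2 + 3yz - 19/27y - 136/27z - 56/27.
  reduce S modulo (h_1, h_2, h_3, k_4, k_5, k_6, k_7, k_8):
  remainder -544/243z^2 - 880/243z - 112/81 ≠ 0; add k_9 = -544/243z^2 - 880/243z - 112/81 to the basis.

The other S-polynomials (S(h_2,k_4), S(h_3,k_4), S(h_1,k_5), S(h_3,k_5), S(k_4,k_5), S(h_1,k_6), S(h_2,k_6), S(h_3,k_6), S(k_4,k_6), S(k_5,k_6), S(h_1,k_7), S(h_2,k_7), S(h_3,k_7), S(k_4,k_7), S(k_5,k_7), S(k_6,k_7), S(h_1,k_8), S(h_2,k_8), S(h_3,k_8), S(k_4,k_8), S(k_6,k_8), S(k_7,k_8), S(h_1,k_9), S(h_2,k_9), S(h_3,k_9), S(k_4,k_9), S(k_5,k_9), S(k_6,k_9), S(k_7,k_9), S(k_8,k_9)) all reduce to 0 modulo the current basis, so we have a Gröbner basis.
Inter-reduce: drop elements whose leading term is divisible by another's, tail-reduce, and make monic.
Reduced Gröbner basis: {x - 34/9z - 43/9, y + 34/27z + 7/27, z^2 + 55/34z + 21/34}.

The two bases agree; hence the ideals are identical.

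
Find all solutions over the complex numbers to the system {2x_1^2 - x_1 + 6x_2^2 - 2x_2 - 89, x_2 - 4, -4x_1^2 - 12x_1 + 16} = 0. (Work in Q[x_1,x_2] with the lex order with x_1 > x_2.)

{(1, 4)}

Compute a lex Gröbner basis by Buchberger's algorithm.
f_1 = 2x_1^2 - x_1 + 6x_2^2 - 2x_2 - 89, LT = x_1^2.
f_2 = x_2 - 4, LT = x_2.
f_3 = -4x_1^2 - 12x_1 + 16, LT = x_1^2.

S(f_1,f_3): lcm = x_1^2. S = -7/2x_1 + 3x_2^2 - x_2 - 81/2.
  leading term x_1: no divisor's leading term divides it; move -7/2x_1 to the remainder.
  leading term x_2^2: subtract (3x_2)·f_2 from 3x_2^2 - x_2 - 81/2 → 11x_2 - 81/2
  leading term x_2: subtract (11)·f_2 from 11x_2 - 81/2 → 7/2
  leading term 1: no divisor's leading term divides it; move 7/2 to the remainder.
  remainder -7/2x_1 + 7/2 ≠ 0; add h_4 = -7/2x_1 + 7/2 to the basis.

The other S-polynomials (S(f_1,f_2), S(f_2,f_3), S(f_1,h_4), S(f_2,h_4), S(f_3,h_4)) all reduce to 0 modulo the current basis, so we have a Gröbner basis.
Inter-reduce: drop elements whose leading term is divisible by another's, tail-reduce, and make monic.
Reduced Gröbner basis: {x_1 - 1, x_2 - 4}.

Since the basis is lex-ordered, x_2 - 4 is univariate in x_2. Its roots are {4}. Back-substituting each root into the other basis elements fixes the other coordinates.
  x_2 = 4: the earlier basis element becomes x_1 - 1 = 0, giving x_1 = 1 — point (1, 4).
Substituting each solution back into the original system confirms all equations vanish.
This is the nonlinear analogue of row-reducing a linear system.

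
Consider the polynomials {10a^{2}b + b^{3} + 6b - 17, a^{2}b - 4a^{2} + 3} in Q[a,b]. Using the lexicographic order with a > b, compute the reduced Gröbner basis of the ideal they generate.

The reduced Gröbner basis is the canonical form of the ideal for this ordering.

f_1 = 10a^{2}b + b^{3} + 6b - 17, LT = a^{2}b.
f_2 = a^{2}b - 4a^{2} + 3, LT = a^{2}b.

S(f_1,f_2): lcm = a^{2}b. S = 4a^{2} + \tfrac{1}{10}b^{3} + \tfrac{3}{5}b - \tfrac{47}{10}.
  reduce S modulo (f_1, f_2):
  remainder 4a^{2} + \tfrac{1}{10}b^{3} + \tfrac{3}{5}b - \tfrac{47}{10} ≠ 0; add g_3 = 4a^{2} + \tfrac{1}{10}b^{3} + \tfrac{3}{5}b - \tfrac{47}{10} to the basis.

S(f_1,g_3): lcm = a^{2}b. S = -\tfrac{1}{40}b^{4} + \tfrac{1}{10}b^{3} - \tfrac{3}{20}b^{2} + \tfrac{71}{40}b - \tfrac{17}{10}.
  reduce S modulo (f_1, f_2, g_3):
  remainder -\tfrac{1}{40}b^{4} + \tfrac{1}{10}b^{3} - \tfrac{3}{20}b^{2} + \tfrac{71}{40}b - \tfrac{17}{10} ≠ 0; add g_4 = -\tfrac{1}{40}b^{4} + \tfrac{1}{10}b^{3} - \tfrac{3}{20}b^{2} + \tfrac{71}{40}b - \tfrac{17}{10} to the basis.

The other S-polynomials (S(f_2,g_3), S(f_1,g_4), S(f_2,g_4), S(g_3,g_4)) all reduce to 0 modulo the current basis, so we have a Gröbner basis.
Inter-reduce: drop elements whose leading term is divisible by another's, tail-reduce, and make monic.

G = {a^{2} + \tfrac{1}{40}b^{3} + \tfrac{3}{20}b - \tfrac{47}{40}, b^{4} - 4b^{3} + 6b^{2} - 71b + 68}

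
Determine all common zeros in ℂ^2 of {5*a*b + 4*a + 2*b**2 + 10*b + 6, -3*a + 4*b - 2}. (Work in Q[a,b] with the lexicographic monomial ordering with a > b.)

{(-2, -1), (-46/39, -5/13)}

Compute a lex Gröbner basis by Buchberger's algorithm.
f_1 = 5*a*b + 4*a + 2*b**2 + 10*b + 6, LT = a*b.
f_2 = -3*a + 4*b - 2, LT = a.

S(f_1,f_2): lcm = a*b. S = 4/5*a + 26/15*b**2 + 4/3*b + 6/5.
  reduce S modulo (f_1, f_2):
  remainder 26/15*b**2 + 12/5*b + 2/3 ≠ 0; add h_3 = 26/15*b**2 + 12/5*b + 2/3 to the basis.

The other S-polynomials (S(f_1,h_3), S(f_2,h_3)) all reduce to 0 modulo the current basis, so we have a Gröbner basis.
Inter-reduce: drop elements whose leading term is divisible by another's, tail-reduce, and make monic.
Reduced Gröbner basis: {a - 4/3*b + 2/3, b**2 + 18/13*b + 5/13}.

The lex basis is triangular: the last element involves only b. Solving b**2 + 18/13*b + 5/13 = 0 gives b ∈ {-1, -5/13}; substituting each value into the earlier elements determines the remaining variables.
  b = -1: the earlier basis element becomes a + 2 = 0, giving a = -2 — point (-2, -1).
  b = -5/13: the earlier basis element becomes a + 46/39 = 0, giving a = -46/39 — point (-46/39, -5/13).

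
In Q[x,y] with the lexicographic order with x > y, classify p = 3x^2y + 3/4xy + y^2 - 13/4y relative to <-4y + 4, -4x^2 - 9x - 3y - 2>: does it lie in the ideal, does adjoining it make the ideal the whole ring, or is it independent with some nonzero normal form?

3x^2y + 3/4xy + y^2 - 13/4y is independent of I; its normal form modulo I is -6x - 6.

First compute the reduced Gröbner basis of I by Buchberger's algorithm.
f_1 = -4y + 4, LT = y.
f_2 = -4x^2 - 9x - 3y - 2, LT = x^2.

S(f_1,f_2): leading monomials are coprime, so the S-polynomial reduces to 0 (Buchberger's first criterion).
Every S-polynomial of the final basis reduces to 0, so we have a Gröbner basis.
Inter-reduce: drop elements whose leading term is divisible by another's, tail-reduce, and make monic.
Reduced Gröbner basis: {x^2 + 9/4x + 5/4, y - 1}.
Label its elements g_1 = x^2 + 9/4x + 5/4, g_2 = y - 1.

Reduce p = 3x^2y + 3/4xy + y^2 - 13/4y modulo G:
  leading term x^2y: subtract (3y)·g_1 from 3x^2y + 3/4xy + y^2 - 13/4y → -6xy + y^2 - 7y
  leading term xy: subtract (-6x)·g_2 from -6xy + y^2 - 7y → -6x + y^2 - 7y
  leading term x: no divisor's leading term divides it; move -6x to the remainder.
  leading term y^2: subtract (y)·g_2 from y^2 - 7y → -6y
  leading term y: subtract (-6)·g_2 from -6y → -6
  leading term 1: no divisor's leading term divides it; move -6 to the remainder.
  normal form = -6x - 6.
The normal form is nonzero, so p ∉ I. Since p minus its normal form lies in I, I + (p) = I + (r) where r = -6x - 6; decide whether this ideal is the whole ring.
Run Buchberger on G together with r (pairs among the g_i already reduce to 0 since G is a Gröbner basis):
g_1 = x^2 + 9/4x + 5/4, LT = x^2.
g_2 = y - 1, LT = y.
r = -6x - 6, LT = x.

S(g_1,g_2): leading monomials are coprime, so the S-polynomial reduces to 0 (Buchberger's first criterion).
S(g_1,r): lcm = x^2. S = 5/4x + 5/4.
  leading term x: subtract (-5/24)·r from 5/4x + 5/4 → 0
  remainder 0.

S(g_2,r): leading monomials are coprime, so the S-polynomial reduces to 0 (Buchberger's first criterion).
Every S-polynomial of the final basis reduces to 0, so we have a Gröbner basis.
Inter-reduce: drop elements whose leading term is divisible by another's, tail-reduce, and make monic.
Reduced Gröbner basis: {x + 1, y - 1}.
The reduced Gröbner basis of I + (p) is {x + 1, y - 1} ≠ {1}, a proper ideal, so the enlarged system stays consistent: p is independent of I, with normal form -6x - 6.

The remainder on division by a Gröbner basis is unique — it is the normal form.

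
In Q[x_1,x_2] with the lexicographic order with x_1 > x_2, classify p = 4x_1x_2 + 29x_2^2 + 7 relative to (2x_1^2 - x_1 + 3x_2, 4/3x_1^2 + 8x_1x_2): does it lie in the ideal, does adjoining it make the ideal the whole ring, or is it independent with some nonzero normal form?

Adjoining 4x_1x_2 + 29x_2^2 + 7 makes the ideal the whole ring: the system is inconsistent.

First compute the reduced Gröbner basis of I by Buchberger's algorithm.
f_1 = 2x_1^2 - x_1 + 3x_2, LT = x_1^2.
f_2 = 4/3x_1^2 + 8x_1x_2, LT = x_1^2.

S(f_1,f_2): lcm = x_1^2. S = -6x_1x_2 - 1/2x_1 + 3/2x_2.
  reduce S modulo (f_1, f_2):
  remainder -6x_1x_2 - 1/2x_1 + 3/2x_2 ≠ 0; add h_3 = -6x_1x_2 - 1/2x_1 + 3/2x_2 to the basis.

S(f_1,h_3): lcm = x_1^2x_2. S = -1/12x_1^2 - 1/4x_1x_2 + 3/2x_2^2.
  reduce S modulo (f_1, f_2, h_3):
  remainder -1/48x_1 + 3/2x_2^2 + 1/16x_2 ≠ 0; add h_4 = -1/48x_1 + 3/2x_2^2 + 1/16x_2 to the basis.

S(h_3,h_4): lcm = x_1x_2. S = 1/12x_1 + 72x_2^3 + 3x_2^2 - 1/4x_2.
  reduce S modulo (f_1, f_2, h_3, h_4):
  remainder 72x_2^3 + 9x_2^2 ≠ 0; add h_5 = 72x_2^3 + 9x_2^2 to the basis.

The other S-polynomials (S(f_2,h_3), S(f_1,h_4), S(f_2,h_4), S(f_1,h_5), S(f_2,h_5), S(h_3,h_5), S(h_4,h_5)) all reduce to 0 modulo the current basis, so we have a Gröbner basis.
Inter-reduce: drop elements whose leading term is divisible by another's, tail-reduce, and make monic.
Reduced Gröbner basis: {x_1 - 72x_2^2 - 3x_2, x_2^3 + 1/8x_2^2}.
Label its elements g_1 = x_1 - 72x_2^2 - 3x_2, g_2 = x_2^3 + 1/8x_2^2.

Reduce p = 4x_1x_2 + 29x_2^2 + 7 modulo G:
  leading term x_1x_2: subtract (4x_2)·g_1 from 4x_1x_2 + 29x_2^2 + 7 → 288x_2^3 + 41x_2^2 + 7
  leading term x_2^3: subtract (288)·g_2 from 288x_2^3 + 41x_2^2 + 7 → 5x_2^2 + 7
  leading term x_2^2: no divisor's leading term divides it; move 5x_2^2 to the remainder.
  leading term 1: no divisor's leading term divides it; move 7 to the remainder.
  normal form = 5x_2^2 + 7.
The normal form is nonzero, so p ∉ I. Since p minus its normal form lies in I, I + (p) = I + (r) where r = 5x_2^2 + 7; decide whether this ideal is the whole ring.
Run Buchberger on G together with r (pairs among the g_i already reduce to 0 since G is a Gröbner basis):
g_1 = x_1 - 72x_2^2 - 3x_2, LT = x_1.
g_2 = x_2^3 + 1/8x_2^2, LT = x_2^3.
r = 5x_2^2 + 7, LT = x_2^2.

S(g_2,r): lcm = x_2^3. S = 1/8x_2^2 - 7/5x_2.
  reduce S modulo (g_1, g_2, r):
  remainder -7/5x_2 - 7/40 ≠ 0; add m_4 = -7/5x_2 - 7/40 to the basis.

S(r,m_4): lcm = x_2^2. S = -1/8x_2 + 7/5.
  reduce S modulo (g_1, g_2, r, m_4):
  remainder 453/320 ≠ 0; add m_5 = 453/320 to the basis.

The other S-polynomials (S(g_1,g_2), S(g_1,r), S(g_1,m_4), S(g_2,m_4), S(g_1,m_5), S(g_2,m_5), S(r,m_5), S(m_4,m_5)) all reduce to 0 modulo the current basis, so we have a Gröbner basis.
Inter-reduce: drop elements whose leading term is divisible by another's, tail-reduce, and make monic.
Reduced Gröbner basis: {1}.
The reduced Gröbner basis of I + (p) is {1}: the ideal is the whole ring, so the enlarged system has no common solution — adjoining p is inconsistent.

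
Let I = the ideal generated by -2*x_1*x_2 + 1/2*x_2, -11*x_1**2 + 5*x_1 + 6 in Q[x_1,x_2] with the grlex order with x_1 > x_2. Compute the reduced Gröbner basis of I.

f_1 = -2*x_1*x_2 + 1/2*x_2, LT = x_1*x_2.
f_2 = -11*x_1**2 + 5*x_1 + 6, LT = x_1**2.

S(f_1,f_2): lcm = x_1**2*x_2. S = 9/44*x_1*x_2 + 6/11*x_2.
  leading term x_1*x_2: subtract (-9/88)·f_1 from 9/44*x_1*x_2 + 6/11*x_2 → 105/176*x_2
  leading term x_2: no divisor's leading term divides it; move 105/176*x_2 to the remainder.
  remainder 105/176*x_2 ≠ 0; add g_3 = 105/176*x_2 to the basis.

The other S-polynomials (S(f_1,g_3), S(f_2,g_3)) all reduce to 0 modulo the current basis, so we have a Gröbner basis.
Inter-reduce: drop elements whose leading term is divisible by another's, tail-reduce, and make monic.

G = {x_1**2 - 5/11*x_1 - 6/11, x_2}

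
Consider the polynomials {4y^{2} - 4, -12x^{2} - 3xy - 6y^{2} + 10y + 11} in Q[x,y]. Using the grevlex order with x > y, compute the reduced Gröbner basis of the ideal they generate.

Buchberger's algorithm terminates because the ascending chain of leading-term ideals stabilizes.

f_1 = 4y^{2} - 4, LT = y^{2}.
f_2 = -12x^{2} - 3xy - 6y^{2} + 10y + 11, LT = x^{2}.

The S-polynomials (S(f_1,f_2)) all reduce to 0 modulo the current basis, so we have a Gröbner basis.

G = {x^{2} + \tfrac{1}{4}xy - \tfrac{5}{6}y - \tfrac{5}{12}, y^{2} - 1}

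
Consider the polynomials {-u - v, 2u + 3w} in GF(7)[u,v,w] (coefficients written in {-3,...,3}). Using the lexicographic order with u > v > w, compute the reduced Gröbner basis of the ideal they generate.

G = {u - 2w, v + 2w}

Buchberger's algorithm terminates because the ascending chain of leading-term ideals stabilizes.

f_1 = -u - v, LT = u.
f_2 = 2u + 3w, LT = u.

S(f_1,f_2): lcm = u. S = v + 2w.
  leading term v: no divisor's leading term divides it; move v to the remainder.
  leading term w: no divisor's leading term divides it; move 2w to the remainder.
  remainder v + 2w ≠ 0; add g_3 = v + 2w to the basis.

The other S-polynomials (S(f_1,g_3), S(f_2,g_3)) all reduce to 0 modulo the current basis, so we have a Gröbner basis.
Inter-reduce: drop elements whose leading term is divisible by another's, tail-reduce, and make monic.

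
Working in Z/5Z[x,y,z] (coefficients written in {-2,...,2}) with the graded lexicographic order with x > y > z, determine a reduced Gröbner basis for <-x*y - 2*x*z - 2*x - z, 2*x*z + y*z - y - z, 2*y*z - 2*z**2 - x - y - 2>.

f_1 = -x*y - 2*x*z - 2*x - z, LT = x*y.
f_2 = 2*x*z + y*z - y - z, LT = x*z.
f_3 = 2*y*z - 2*z**2 - x - y - 2, LT = y*z.

S(f_1,f_2): lcm = x*y*z. S = 2*x*z**2 + 2*y**2*z + 2*x*z - 2*y**2 - 2*y*z + z**2.
  reduce S modulo (f_1, f_2, f_3):
  remainder z**3 - y**2 + 2*x - z - 2 ≠ 0; add g_4 = z**3 - y**2 + 2*x - z - 2 to the basis.

S(f_1,f_3): lcm = x*y*z. S = -2*x*z**2 - 2*x**2 - 2*x*y + 2*x*z + z**2 + x.
  reduce S modulo (f_1, f_2, f_3, g_4):
  remainder -2*x**2 + y**2 - 2*x + 2*y + z + 2 ≠ 0; add g_5 = -2*x**2 + y**2 - 2*x + 2*y + z + 2 to the basis.

S(f_3,g_4): lcm = y*z**3. S = -z**4 + 2*x*z**2 + y**3 + 2*y*z**2 - 2*x*y + y*z - z**2 + 2*y.
  reduce S modulo (f_1, f_2, f_3, g_4, g_5):
  remainder y**3 + 2*y**2 - 2*x - z + 1 ≠ 0; add g_6 = y**3 + 2*y**2 - 2*x - z + 1 to the basis.

The other S-polynomials (S(f_2,f_3), S(f_1,g_4), S(f_2,g_4), S(f_1,g_5), S(f_2,g_5), S(f_3,g_5), S(g_4,g_5), S(f_1,g_6), S(f_2,g_6), S(f_3,g_6), S(g_4,g_6), S(g_5,g_6)) all reduce to 0 modulo the current basis, so we have a Gröbner basis.

G = {y**3 + 2*y**2 - 2*x - z + 1, z**3 - y**2 + 2*x - z - 2, x**2 + 2*y**2 + x - y + 2*z - 1, x*y - z**2 - x - 2*y + 2*z - 1, x*z - 2*z**2 - x + y + 2*z - 2, y*z - z**2 + 2*x + 2*y - 1}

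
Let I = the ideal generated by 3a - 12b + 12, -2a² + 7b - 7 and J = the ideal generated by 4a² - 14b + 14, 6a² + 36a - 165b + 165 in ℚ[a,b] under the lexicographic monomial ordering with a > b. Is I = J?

Since reduced Gröbner bases are canonical representatives of ideals under a given ordering, it suffices to compute and compare them.
Buchberger on the first generating set:
f_1 = 3a - 12b + 12, LT = a.
f_2 = -2a² + 7b - 7, LT = a².

S(f_1,f_2): lcm = a². S = -4ab + 4a + 7/2b - 7/2.
  leading term ab: subtract (-4/3b)·f_1 from -4ab + 4a + 7/2b - 7/2 → 4a - 16b² + 39/2b - 7/2
  leading term a: subtract (4/3)·f_1 from 4a - 16b² + 39/2b - 7/2 → -16b² + 71/2b - 39/2
  leading term b²: no divisor's leading term divides it; move -16b² to the remainder.
  leading term b: no divisor's leading term divides it; move 71/2b to the remainder.
  leading term 1: no divisor's leading term divides it; move -39/2 to the remainder.
  remainder -16b² + 71/2b - 39/2 ≠ 0; add g_3 = -16b² + 71/2b - 39/2 to the basis.

The other S-polynomials (S(f_1,g_3), S(f_2,g_3)) all reduce to 0 modulo the current basis, so we have a Gröbner basis.
Inter-reduce: drop elements whose leading term is divisible by another's, tail-reduce, and make monic.
Reduced Gröbner basis: {a - 4b + 4, b² - 71/32b + 39/32}.

Buchberger on the second generating set:
h_1 = 4a² - 14b + 14, LT = a².
h_2 = 6a² + 36a - 165b + 165, LT = a².

S(h_1,h_2): lcm = a². S = -6a + 24b - 24.
  leading term a: no divisor's leading term divides it; move -6a to the remainder.
  leading term b: no divisor's leading term divides it; move 24b to the remainder.
  leading term 1: no divisor's leading term divides it; move -24 to the remainder.
  remainder -6a + 24b - 24 ≠ 0; add k_3 = -6a + 24b - 24 to the basis.

S(h_1,k_3): lcm = a². S = 4ab - 4a - 7/2b + 7/2.
  leading term ab: subtract (-⅔b)·k_3 from 4ab - 4a - 7/2b + 7/2 → -4a + 16b² - 39/2b + 7/2
  leading term a: subtract (⅔)·k_3 from -4a + 16b² - 39/2b + 7/2 → 16b² - 71/2b + 39/2
  leading term b²: no divisor's leading term divides it; move 16b² to the remainder.
  leading term b: no divisor's leading term divides it; move -71/2b to the remainder.
  leading term 1: no divisor's leading term divides it; move 39/2 to the remainder.
  remainder 16b² - 71/2b + 39/2 ≠ 0; add k_4 = 16b² - 71/2b + 39/2 to the basis.

The other S-polynomials (S(h_2,k_3), S(h_1,k_4), S(h_2,k_4), S(k_3,k_4)) all reduce to 0 modulo the current basis, so we have a Gröbner basis.
Inter-reduce: drop elements whose leading term is divisible by another's, tail-reduce, and make monic.
Reduced Gröbner basis: {a - 4b + 4, b² - 71/32b + 39/32}.

Same reduced basis, so the two generating sets span the same ideal.
The choice of monomial ordering does not affect the verdict — as long as both bases are computed under the same ordering, their equality decides ideal equality.

Yes, the ideals are equal.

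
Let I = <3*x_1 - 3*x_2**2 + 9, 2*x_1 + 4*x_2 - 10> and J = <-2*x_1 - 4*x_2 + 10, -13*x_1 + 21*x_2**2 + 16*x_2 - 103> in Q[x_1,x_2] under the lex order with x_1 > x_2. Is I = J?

Yes, the ideals are equal.

Two ideals are equal iff their reduced Gröbner bases coincide (the reduced basis is unique for a fixed ordering).
Buchberger on the first generating set:
f_1 = 3*x_1 - 3*x_2**2 + 9, LT = x_1.
f_2 = 2*x_1 + 4*x_2 - 10, LT = x_1.

S(f_1,f_2): lcm = x_1. S = -x_2**2 - 2*x_2 + 8.
  leading term x_2**2: no divisor's leading term divides it; move -x_2**2 to the remainder.
  leading term x_2: no divisor's leading term divides it; move -2*x_2 to the remainder.
  leading term 1: no divisor's leading term divides it; move 8 to the remainder.
  remainder -x_2**2 - 2*x_2 + 8 ≠ 0; add g_3 = -x_2**2 - 2*x_2 + 8 to the basis.

S(f_1,g_3): leading monomials are coprime, so the S-polynomial reduces to 0 (Buchberger's first criterion).
S(f_2,g_3): leading monomials are coprime, so the S-polynomial reduces to 0 (Buchberger's first criterion).
Every S-polynomial of the final basis reduces to 0, so we have a Gröbner basis.
Inter-reduce: drop elements whose leading term is divisible by another's, tail-reduce, and make monic.
Reduced Gröbner basis: {x_1 + 2*x_2 - 5, x_2**2 + 2*x_2 - 8}.

Buchberger on the second generating set:
h_1 = -2*x_1 - 4*x_2 + 10, LT = x_1.
h_2 = -13*x_1 + 21*x_2**2 + 16*x_2 - 103, LT = x_1.

S(h_1,h_2): lcm = x_1. S = 21/13*x_2**2 + 42/13*x_2 - 168/13.
  leading term x_2**2: no divisor's leading term divides it; move 21/13*x_2**2 to the remainder.
  leading term x_2: no divisor's leading term divides it; move 42/13*x_2 to the remainder.
  leading term 1: no divisor's leading term divides it; move -168/13 to the remainder.
  remainder 21/13*x_2**2 + 42/13*x_2 - 168/13 ≠ 0; add k_3 = 21/13*x_2**2 + 42/13*x_2 - 168/13 to the basis.

S(h_1,k_3): leading monomials are coprime, so the S-polynomial reduces to 0 (Buchberger's first criterion).
S(h_2,k_3): leading monomials are coprime, so the S-polynomial reduces to 0 (Buchberger's first criterion).
Every S-polynomial of the final basis reduces to 0, so we have a Gröbner basis.
Inter-reduce: drop elements whose leading term is divisible by another's, tail-reduce, and make monic.
Reduced Gröbner basis: {x_1 + 2*x_2 - 5, x_2**2 + 2*x_2 - 8}.

These coincide, so the ideals are equal.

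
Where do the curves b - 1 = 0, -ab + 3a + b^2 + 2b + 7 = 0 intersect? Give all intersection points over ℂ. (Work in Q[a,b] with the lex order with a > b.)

{(-5, 1)}

Compute a lex Gröbner basis by Buchberger's algorithm.
f_1 = b - 1, LT = b.
f_2 = -ab + 3a + b^2 + 2b + 7, LT = ab.

S(f_1,f_2): lcm = ab. S = 2a + b^2 + 2b + 7.
  reduce S modulo (f_1, f_2):
  remainder 2a + 10 ≠ 0; add h_3 = 2a + 10 to the basis.

The other S-polynomials (S(f_1,h_3), S(f_2,h_3)) all reduce to 0 modulo the current basis, so we have a Gröbner basis.
Inter-reduce: drop elements whose leading term is divisible by another's, tail-reduce, and make monic.
Reduced Gröbner basis: {a + 5, b - 1}.

Elimination: the polynomial b - 1 lies in the elimination ideal for b, so b ∈ {1}. For each such b, the remaining basis elements (now univariate) give the rest of the solution.
  b = 1: the earlier basis element becomes a + 5 = 0, giving a = -5 — point (-5, 1).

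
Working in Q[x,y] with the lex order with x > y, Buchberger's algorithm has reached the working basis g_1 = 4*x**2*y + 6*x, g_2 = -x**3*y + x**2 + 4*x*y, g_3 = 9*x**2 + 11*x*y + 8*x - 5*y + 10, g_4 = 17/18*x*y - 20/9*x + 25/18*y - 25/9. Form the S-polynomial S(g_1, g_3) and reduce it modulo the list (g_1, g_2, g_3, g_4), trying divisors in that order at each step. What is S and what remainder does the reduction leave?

lcm(LM(g_1), LM(g_3)) = x**2*y.
S = (lcm/LT(g_1))·g_1 − (lcm/LT(g_3))·g_3 = -11/9*x*y**2 - 8/9*x*y + 3/2*x + 5/9*y**2 - 10/9*y.
Reduce S modulo (g_1, g_2, g_3, g_4) in that order:
  leading term x*y**2: subtract (-22/17*y)·g_4 from -11/9*x*y**2 - 8/9*x*y + 3/2*x + 5/9*y**2 - 10/9*y → -64/17*x*y + 3/2*x + 40/17*y**2 - 80/17*y
  leading term x*y: subtract (-1152/289)·g_4 from -64/17*x*y + 3/2*x + 40/17*y**2 - 80/17*y → -4253/578*x + 40/17*y**2 + 240/289*y - 3200/289
  leading term x: no divisor's leading term divides it; move -4253/578*x to the remainder.
  leading term y**2: no divisor's leading term divides it; move 40/17*y**2 to the remainder.
  leading term y: no divisor's leading term divides it; move 240/289*y to the remainder.
  leading term 1: no divisor's leading term divides it; move -3200/289 to the remainder.
The remainder -4253/578*x + 40/17*y**2 + 240/289*y - 3200/289 is nonzero, so it would be added as the next basis element.
An S-polynomial is built so that the two leading terms cancel; whether anything survives reduction is exactly the Gröbner-basis criterion.

S(g_1, g_3) = -11/9*x*y**2 - 8/9*x*y + 3/2*x + 5/9*y**2 - 10/9*y; remainder on division = -4253/578*x + 40/17*y**2 + 240/289*y - 3200/289.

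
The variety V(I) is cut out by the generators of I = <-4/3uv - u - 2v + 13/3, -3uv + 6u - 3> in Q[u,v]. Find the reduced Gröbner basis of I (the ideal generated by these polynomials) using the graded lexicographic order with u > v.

G = {v^2 - 29/6v + 23/6, u + 6/11v - 17/11}

f_1 = -4/3uv - u - 2v + 13/3, LT = uv.
f_2 = -3uv + 6u - 3, LT = uv.

S(f_1,f_2): lcm = uv. S = 11/4u + 3/2v - 17/4.
  leading term u: no divisor's leading term divides it; move 11/4u to the remainder.
  leading term v: no divisor's leading term divides it; move 3/2v to the remainder.
  leading term 1: no divisor's leading term divides it; move -17/4 to the remainder.
  remainder 11/4u + 3/2v - 17/4 ≠ 0; add g_3 = 11/4u + 3/2v - 17/4 to the basis.

S(f_1,g_3): lcm = uv. S = -6/11v^2 + 3/4u + 67/22v - 13/4.
  leading term v^2: no divisor's leading term divides it; move -6/11v^2 to the remainder.
  leading term u: subtract (3/11)·g_3 from 3/4u + 67/22v - 13/4 → 29/11v - 23/11
  leading term v: no divisor's leading term divides it; move 29/11v to the remainder.
  leading term 1: no divisor's leading term divides it; move -23/11 to the remainder.
  remainder -6/11v^2 + 29/11v - 23/11 ≠ 0; add g_4 = -6/11v^2 + 29/11v - 23/11 to the basis.

The other S-polynomials (S(f_2,g_3), S(f_1,g_4), S(f_2,g_4), S(g_3,g_4)) all reduce to 0 modulo the current basis, so we have a Gröbner basis.
Inter-reduce: drop elements whose leading term is divisible by another's, tail-reduce, and make monic.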